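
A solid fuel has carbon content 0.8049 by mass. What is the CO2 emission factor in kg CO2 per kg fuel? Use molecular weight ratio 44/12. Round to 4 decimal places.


EF = C_frac * (M_CO2 / M_C)
EF = 0.8049 * (44/12)
EF = 0.8049 * 3.666667 = 2.9513 kg_CO2/kg_fuel


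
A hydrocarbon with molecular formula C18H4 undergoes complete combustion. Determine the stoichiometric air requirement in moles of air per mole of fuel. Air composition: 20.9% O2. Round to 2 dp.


Balanced combustion: C18H4 + 19 O2 -> 18 CO2 + 2 H2O
O2 needed = C + H/4 = 18 + 4/4 = 19.00 moles
Air moles = O2 / 0.209 = 19.00 / 0.209 = 90.91 moles air


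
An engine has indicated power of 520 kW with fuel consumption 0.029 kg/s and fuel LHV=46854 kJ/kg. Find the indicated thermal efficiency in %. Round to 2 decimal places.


eta_ith = (IP / (mf * LHV)) * 100
Denominator = 0.029 * 46854 = 1358.7660 kW
eta_ith = (520 / 1358.7660) * 100 = 38.27%


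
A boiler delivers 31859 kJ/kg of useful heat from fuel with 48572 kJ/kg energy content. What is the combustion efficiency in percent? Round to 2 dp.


Efficiency = (Q_useful / Q_fuel) * 100
Efficiency = (31859 / 48572) * 100
Efficiency = 0.6559 * 100 = 65.59%


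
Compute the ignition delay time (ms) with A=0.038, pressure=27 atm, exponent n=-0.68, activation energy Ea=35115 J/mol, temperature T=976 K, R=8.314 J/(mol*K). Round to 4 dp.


tau = A * P^n * exp(Ea/(R*T))
P^n = 27^(-0.68) = 0.10633412
Ea/(R*T) = 35115/(8.314*976) = 4.327458
exp(Ea/(R*T)) = 75.751461
tau = 0.038 * 0.10633412 * 75.751461 = 0.3061 ms


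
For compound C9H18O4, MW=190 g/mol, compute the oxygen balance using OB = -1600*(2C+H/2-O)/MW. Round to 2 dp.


OB = -1600 * (2C + H/2 - O) / MW
Inner = 2*9 + 18/2 - 4 = 23.00
OB = -1600 * 23.00 / 190 = -193.68%


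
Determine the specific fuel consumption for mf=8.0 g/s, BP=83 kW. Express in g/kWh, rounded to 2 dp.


SFC = (mf / BP) * 3600
Rate = 8.0 / 83 = 0.096386 g/(s*kW)
SFC = 0.096386 * 3600 = 346.99 g/kWh


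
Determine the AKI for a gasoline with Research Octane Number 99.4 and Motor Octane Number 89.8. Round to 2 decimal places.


AKI = (RON + MON) / 2
AKI = (99.4 + 89.8) / 2
AKI = 189.2 / 2 = 94.60


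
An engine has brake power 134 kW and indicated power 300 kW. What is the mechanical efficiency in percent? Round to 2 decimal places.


eta_mech = (BP / IP) * 100
Ratio = 134 / 300 = 0.4467
eta_mech = 0.4467 * 100 = 44.67%


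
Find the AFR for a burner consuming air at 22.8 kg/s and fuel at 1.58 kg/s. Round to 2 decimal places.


AFR = m_air / m_fuel
AFR = 22.8 / 1.58 = 14.43


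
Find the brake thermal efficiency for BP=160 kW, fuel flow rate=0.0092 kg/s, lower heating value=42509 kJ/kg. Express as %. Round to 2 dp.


eta_BTE = (BP / (mf * LHV)) * 100
Denominator = 0.0092 * 42509 = 391.0828 kW
eta_BTE = (160 / 391.0828) * 100 = 40.91%


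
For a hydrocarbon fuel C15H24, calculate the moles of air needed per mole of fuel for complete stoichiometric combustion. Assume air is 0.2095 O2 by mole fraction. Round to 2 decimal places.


Balanced combustion: C15H24 + 21 O2 -> 15 CO2 + 12 H2O
O2 needed = C + H/4 = 15 + 24/4 = 21.00 moles
Air moles = O2 / 0.2095 = 21.00 / 0.2095 = 100.24 moles air


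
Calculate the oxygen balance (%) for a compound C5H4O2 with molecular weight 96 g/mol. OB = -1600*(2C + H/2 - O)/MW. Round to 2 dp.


OB = -1600 * (2C + H/2 - O) / MW
Inner = 2*5 + 4/2 - 2 = 10.00
OB = -1600 * 10.00 / 96 = -166.67%


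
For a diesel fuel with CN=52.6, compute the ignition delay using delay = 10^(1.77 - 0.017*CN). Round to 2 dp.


delay = 10^(1.77 - 0.017*CN)
Exponent = 1.77 - 0.017*52.6 = 0.8758
delay = 10^0.8758 = 7.51 ms


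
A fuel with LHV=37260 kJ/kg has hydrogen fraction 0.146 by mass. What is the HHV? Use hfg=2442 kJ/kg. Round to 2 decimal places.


HHV = LHV + hfg * 9 * H
Water addition = 2442 * 9 * 0.146 = 3208.788 kJ/kg
HHV = 37260 + 3208.788 = 40468.79 kJ/kg


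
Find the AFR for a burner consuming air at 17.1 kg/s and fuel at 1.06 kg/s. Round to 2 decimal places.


AFR = m_air / m_fuel
AFR = 17.1 / 1.06 = 16.13


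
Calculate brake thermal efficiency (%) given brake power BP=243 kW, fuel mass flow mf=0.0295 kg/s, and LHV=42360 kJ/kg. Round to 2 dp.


eta_BTE = (BP / (mf * LHV)) * 100
Denominator = 0.0295 * 42360 = 1249.6200 kW
eta_BTE = (243 / 1249.6200) * 100 = 19.45%


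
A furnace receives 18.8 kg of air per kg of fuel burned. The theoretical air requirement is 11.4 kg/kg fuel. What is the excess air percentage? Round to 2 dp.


Excess air = actual - stoichiometric = 18.8 - 11.4 = 7.40 kg/kg fuel
Excess air % = (excess / stoich) * 100 = (7.40 / 11.4) * 100 = 64.91%


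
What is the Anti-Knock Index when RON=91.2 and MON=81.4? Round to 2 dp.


AKI = (RON + MON) / 2
AKI = (91.2 + 81.4) / 2
AKI = 172.6 / 2 = 86.30


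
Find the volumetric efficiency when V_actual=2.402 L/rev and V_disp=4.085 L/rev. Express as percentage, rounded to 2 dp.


eta_v = (V_actual / V_disp) * 100
Ratio = 2.402 / 4.085 = 0.5880
eta_v = 0.5880 * 100 = 58.80%


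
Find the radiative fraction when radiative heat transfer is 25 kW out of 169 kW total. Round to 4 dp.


f_rad = Q_rad / Q_total
f_rad = 25 / 169 = 0.1479


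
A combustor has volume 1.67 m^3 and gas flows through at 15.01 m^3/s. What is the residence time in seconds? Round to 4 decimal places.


tau = V / Q_flow
tau = 1.67 / 15.01 = 0.1113 s


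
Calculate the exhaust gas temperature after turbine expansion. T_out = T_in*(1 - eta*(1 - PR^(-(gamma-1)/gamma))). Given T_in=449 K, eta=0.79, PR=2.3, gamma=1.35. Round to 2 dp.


T_out = T_in * (1 - eta * (1 - PR^(-(gamma-1)/gamma)))
Exponent = -(1.35-1)/1.35 = -0.25925926
PR^exp = 2.3^(-0.25925926) = 0.80578413
Factor = 1 - 0.79*(1 - 0.80578413) = 0.84656946
T_out = 449 * 0.84656946 = 380.11 K


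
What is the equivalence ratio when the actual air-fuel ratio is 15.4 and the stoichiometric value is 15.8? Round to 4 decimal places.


phi = AFR_stoich / AFR_actual
phi = 15.8 / 15.4 = 1.0260


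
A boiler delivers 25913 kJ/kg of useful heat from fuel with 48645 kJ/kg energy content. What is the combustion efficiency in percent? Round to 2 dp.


Efficiency = (Q_useful / Q_fuel) * 100
Efficiency = (25913 / 48645) * 100
Efficiency = 0.5327 * 100 = 53.27%


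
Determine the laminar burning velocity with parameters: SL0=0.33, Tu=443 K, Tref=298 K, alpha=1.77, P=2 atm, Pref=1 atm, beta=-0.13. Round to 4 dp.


SL = SL0 * (Tu/Tref)^alpha * (P/Pref)^beta
T ratio = 443/298 = 1.48657718
(T ratio)^alpha = 1.48657718^1.77 = 2.017306
(P/Pref)^beta = 2^(-0.13) = 0.913831
SL = 0.33 * 2.017306 * 0.913831 = 0.6083 m/s


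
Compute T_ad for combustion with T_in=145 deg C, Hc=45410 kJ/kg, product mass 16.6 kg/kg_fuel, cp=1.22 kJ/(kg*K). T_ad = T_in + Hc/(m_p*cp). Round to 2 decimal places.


T_ad = T_in + Hc / (m_p * cp)
Denominator = 16.6 * 1.22 = 20.2520
Temperature rise = 45410 / 20.2520 = 2242.25 K
T_ad = 145 + 2242.25 = 2387.25 deg C


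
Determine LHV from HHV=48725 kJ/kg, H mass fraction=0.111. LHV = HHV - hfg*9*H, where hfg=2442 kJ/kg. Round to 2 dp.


LHV = HHV - hfg * 9 * H
Water correction = 2442 * 9 * 0.111 = 2439.558 kJ/kg
LHV = 48725 - 2439.558 = 46285.44 kJ/kg


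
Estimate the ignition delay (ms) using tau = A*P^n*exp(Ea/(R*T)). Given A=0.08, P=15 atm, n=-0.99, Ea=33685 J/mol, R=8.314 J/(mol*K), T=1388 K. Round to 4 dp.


tau = A * P^n * exp(Ea/(R*T))
P^n = 15^(-0.99) = 0.06849670
Ea/(R*T) = 33685/(8.314*1388) = 2.919020
exp(Ea/(R*T)) = 18.523125
tau = 0.08 * 0.06849670 * 18.523125 = 0.1015 ms


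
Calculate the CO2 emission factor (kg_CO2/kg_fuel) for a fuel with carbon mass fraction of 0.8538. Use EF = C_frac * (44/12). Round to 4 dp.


EF = C_frac * (M_CO2 / M_C)
EF = 0.8538 * (44/12)
EF = 0.8538 * 3.666667 = 3.1306 kg_CO2/kg_fuel


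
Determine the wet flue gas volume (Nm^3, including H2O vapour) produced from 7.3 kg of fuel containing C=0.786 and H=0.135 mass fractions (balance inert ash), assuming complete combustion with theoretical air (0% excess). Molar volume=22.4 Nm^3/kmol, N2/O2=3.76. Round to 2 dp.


Per kg fuel: CO2 = (C/12 kmol)*22.4 = (0.786/12)*22.4 = 1.46720 Nm^3
Per kg fuel: H2O = (H/2 kmol)*22.4 = (0.135/2)*22.4 = 1.51200 Nm^3
O2 needed per kg fuel = C/12 + H/4 = 0.786/12 + 0.135/4 = 0.09925000 kmol
Per kg fuel: N2 = O2*3.76*22.4 = 0.09925000*3.76*22.4 = 8.35923 Nm^3
Total per kg = 1.46720 + 1.51200 + 8.35923 = 11.33843 Nm^3
Total = 11.33843 * 7.3 = 82.77 Nm^3


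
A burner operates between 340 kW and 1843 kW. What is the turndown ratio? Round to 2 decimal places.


TDR = Q_max / Q_min
TDR = 1843 / 340 = 5.42


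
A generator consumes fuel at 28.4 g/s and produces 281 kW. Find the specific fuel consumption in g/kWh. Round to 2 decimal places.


SFC = (mf / BP) * 3600
Rate = 28.4 / 281 = 0.101068 g/(s*kW)
SFC = 0.101068 * 3600 = 363.84 g/kWh


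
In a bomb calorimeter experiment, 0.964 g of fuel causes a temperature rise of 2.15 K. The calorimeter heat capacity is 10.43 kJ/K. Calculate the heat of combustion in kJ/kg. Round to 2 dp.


Hc = C_cal * delta_T / m_fuel
Q_released = 10.43 * 2.15 = 22.4245 kJ
m_fuel = 0.964 g = 0.964/1000 kg = 0.000964 kg
Hc = 22.4245 / 0.000964 = 23261.93 kJ/kg


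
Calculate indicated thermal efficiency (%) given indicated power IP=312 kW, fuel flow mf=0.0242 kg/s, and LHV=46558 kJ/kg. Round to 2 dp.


eta_ith = (IP / (mf * LHV)) * 100
Denominator = 0.0242 * 46558 = 1126.7036 kW
eta_ith = (312 / 1126.7036) * 100 = 27.69%


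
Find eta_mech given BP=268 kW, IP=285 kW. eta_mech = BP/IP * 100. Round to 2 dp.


eta_mech = (BP / IP) * 100
Ratio = 268 / 285 = 0.9404
eta_mech = 0.9404 * 100 = 94.04%


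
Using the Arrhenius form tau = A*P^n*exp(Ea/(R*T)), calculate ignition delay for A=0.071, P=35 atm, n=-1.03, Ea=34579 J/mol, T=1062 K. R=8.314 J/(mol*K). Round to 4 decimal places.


tau = A * P^n * exp(Ea/(R*T))
P^n = 35^(-1.03) = 0.02568088
Ea/(R*T) = 34579/(8.314*1062) = 3.916317
exp(Ea/(R*T)) = 50.215186
tau = 0.071 * 0.02568088 * 50.215186 = 0.0916 ms


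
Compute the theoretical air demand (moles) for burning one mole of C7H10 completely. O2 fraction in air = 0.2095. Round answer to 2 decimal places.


Balanced combustion: C7H10 + 9.5 O2 -> 7 CO2 + 5 H2O
O2 needed = C + H/4 = 7 + 10/4 = 9.50 moles
Air moles = O2 / 0.2095 = 9.50 / 0.2095 = 45.35 moles air


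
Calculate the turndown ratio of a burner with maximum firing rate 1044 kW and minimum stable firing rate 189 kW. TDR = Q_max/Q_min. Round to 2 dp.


TDR = Q_max / Q_min
TDR = 1044 / 189 = 5.52


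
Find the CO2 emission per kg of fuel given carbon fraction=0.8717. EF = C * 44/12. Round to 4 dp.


EF = C_frac * (M_CO2 / M_C)
EF = 0.8717 * (44/12)
EF = 0.8717 * 3.666667 = 3.1962 kg_CO2/kg_fuel


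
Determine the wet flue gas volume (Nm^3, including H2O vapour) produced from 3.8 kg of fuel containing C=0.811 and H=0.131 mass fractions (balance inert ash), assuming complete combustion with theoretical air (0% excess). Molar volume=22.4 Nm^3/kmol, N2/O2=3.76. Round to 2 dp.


Per kg fuel: CO2 = (C/12 kmol)*22.4 = (0.811/12)*22.4 = 1.51387 Nm^3
Per kg fuel: H2O = (H/2 kmol)*22.4 = (0.131/2)*22.4 = 1.46720 Nm^3
O2 needed per kg fuel = C/12 + H/4 = 0.811/12 + 0.131/4 = 0.10033333 kmol
Per kg fuel: N2 = O2*3.76*22.4 = 0.10033333*3.76*22.4 = 8.45047 Nm^3
Total per kg = 1.51387 + 1.46720 + 8.45047 = 11.43154 Nm^3
Total = 11.43154 * 3.8 = 43.44 Nm^3


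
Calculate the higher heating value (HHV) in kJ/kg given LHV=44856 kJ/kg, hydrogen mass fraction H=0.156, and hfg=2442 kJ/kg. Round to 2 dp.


HHV = LHV + hfg * 9 * H
Water addition = 2442 * 9 * 0.156 = 3428.568 kJ/kg
HHV = 44856 + 3428.568 = 48284.57 kJ/kg


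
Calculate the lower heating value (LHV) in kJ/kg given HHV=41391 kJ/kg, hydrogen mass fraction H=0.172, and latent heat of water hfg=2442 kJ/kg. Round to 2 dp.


LHV = HHV - hfg * 9 * H
Water correction = 2442 * 9 * 0.172 = 3780.216 kJ/kg
LHV = 41391 - 3780.216 = 37610.78 kJ/kg


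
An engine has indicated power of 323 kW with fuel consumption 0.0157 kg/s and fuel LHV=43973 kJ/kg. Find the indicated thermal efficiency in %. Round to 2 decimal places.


eta_ith = (IP / (mf * LHV)) * 100
Denominator = 0.0157 * 43973 = 690.3761 kW
eta_ith = (323 / 690.3761) * 100 = 46.79%


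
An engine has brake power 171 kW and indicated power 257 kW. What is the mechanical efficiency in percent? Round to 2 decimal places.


eta_mech = (BP / IP) * 100
Ratio = 171 / 257 = 0.6654
eta_mech = 0.6654 * 100 = 66.54%


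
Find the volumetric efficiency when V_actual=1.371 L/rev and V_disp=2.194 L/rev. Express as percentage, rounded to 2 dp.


eta_v = (V_actual / V_disp) * 100
Ratio = 1.371 / 2.194 = 0.6249
eta_v = 0.6249 * 100 = 62.49%


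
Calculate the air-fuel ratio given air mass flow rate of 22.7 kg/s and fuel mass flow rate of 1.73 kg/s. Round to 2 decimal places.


AFR = m_air / m_fuel
AFR = 22.7 / 1.73 = 13.12


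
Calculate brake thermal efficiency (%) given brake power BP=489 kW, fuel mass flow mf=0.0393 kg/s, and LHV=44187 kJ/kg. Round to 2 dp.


eta_BTE = (BP / (mf * LHV)) * 100
Denominator = 0.0393 * 44187 = 1736.5491 kW
eta_BTE = (489 / 1736.5491) * 100 = 28.16%


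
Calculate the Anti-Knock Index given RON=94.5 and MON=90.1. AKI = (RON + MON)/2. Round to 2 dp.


AKI = (RON + MON) / 2
AKI = (94.5 + 90.1) / 2
AKI = 184.6 / 2 = 92.30


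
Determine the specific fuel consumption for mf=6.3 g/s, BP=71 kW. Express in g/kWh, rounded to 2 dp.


SFC = (mf / BP) * 3600
Rate = 6.3 / 71 = 0.088732 g/(s*kW)
SFC = 0.088732 * 3600 = 319.44 g/kWh


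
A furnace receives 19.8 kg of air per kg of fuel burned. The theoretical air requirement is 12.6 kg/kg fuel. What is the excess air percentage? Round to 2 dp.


Excess air = actual - stoichiometric = 19.8 - 12.6 = 7.20 kg/kg fuel
Excess air % = (excess / stoich) * 100 = (7.20 / 12.6) * 100 = 57.14%


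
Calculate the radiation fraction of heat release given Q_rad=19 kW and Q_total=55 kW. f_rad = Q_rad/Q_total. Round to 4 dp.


f_rad = Q_rad / Q_total
f_rad = 19 / 55 = 0.3455


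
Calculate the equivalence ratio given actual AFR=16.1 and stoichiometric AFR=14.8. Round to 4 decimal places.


phi = AFR_stoich / AFR_actual
phi = 14.8 / 16.1 = 0.9193


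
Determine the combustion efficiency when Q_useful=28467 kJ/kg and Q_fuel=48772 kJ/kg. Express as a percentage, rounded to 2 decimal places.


Efficiency = (Q_useful / Q_fuel) * 100
Efficiency = (28467 / 48772) * 100
Efficiency = 0.5837 * 100 = 58.37%


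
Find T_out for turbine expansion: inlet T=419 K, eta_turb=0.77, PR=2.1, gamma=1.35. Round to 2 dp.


T_out = T_in * (1 - eta * (1 - PR^(-(gamma-1)/gamma)))
Exponent = -(1.35-1)/1.35 = -0.25925926
PR^exp = 2.1^(-0.25925926) = 0.82501466
Factor = 1 - 0.77*(1 - 0.82501466) = 0.86526129
T_out = 419 * 0.86526129 = 362.54 K


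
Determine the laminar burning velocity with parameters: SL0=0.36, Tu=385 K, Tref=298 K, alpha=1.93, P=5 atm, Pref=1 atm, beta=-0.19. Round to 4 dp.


SL = SL0 * (Tu/Tref)^alpha * (P/Pref)^beta
T ratio = 385/298 = 1.29194631
(T ratio)^alpha = 1.29194631^1.93 = 1.639464
(P/Pref)^beta = 5^(-0.19) = 0.736539
SL = 0.36 * 1.639464 * 0.736539 = 0.4347 m/s


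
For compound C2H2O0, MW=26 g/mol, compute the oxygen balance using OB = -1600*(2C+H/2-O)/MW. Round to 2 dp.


OB = -1600 * (2C + H/2 - O) / MW
Inner = 2*2 + 2/2 - 0 = 5.00
OB = -1600 * 5.00 / 26 = -307.69%


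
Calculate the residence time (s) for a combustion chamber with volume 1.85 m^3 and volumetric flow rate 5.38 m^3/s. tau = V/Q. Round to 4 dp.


tau = V / Q_flow
tau = 1.85 / 5.38 = 0.3439 s


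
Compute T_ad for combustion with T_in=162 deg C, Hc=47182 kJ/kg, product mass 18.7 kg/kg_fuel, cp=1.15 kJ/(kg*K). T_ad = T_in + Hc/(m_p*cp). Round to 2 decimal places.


T_ad = T_in + Hc / (m_p * cp)
Denominator = 18.7 * 1.15 = 21.5050
Temperature rise = 47182 / 21.5050 = 2194.00 K
T_ad = 162 + 2194.00 = 2356.00 deg C


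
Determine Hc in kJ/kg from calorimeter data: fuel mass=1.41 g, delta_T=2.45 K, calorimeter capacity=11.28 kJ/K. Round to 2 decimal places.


Hc = C_cal * delta_T / m_fuel
Q_released = 11.28 * 2.45 = 27.6360 kJ
m_fuel = 1.41 g = 1.41/1000 kg = 0.001410 kg
Hc = 27.6360 / 0.001410 = 19600.00 kJ/kg


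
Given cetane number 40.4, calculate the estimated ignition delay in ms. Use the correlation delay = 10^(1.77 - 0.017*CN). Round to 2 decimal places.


delay = 10^(1.77 - 0.017*CN)
Exponent = 1.77 - 0.017*40.4 = 1.0832
delay = 10^1.0832 = 12.11 ms


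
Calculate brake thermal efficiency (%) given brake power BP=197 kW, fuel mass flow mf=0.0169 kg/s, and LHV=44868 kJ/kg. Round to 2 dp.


eta_BTE = (BP / (mf * LHV)) * 100
Denominator = 0.0169 * 44868 = 758.2692 kW
eta_BTE = (197 / 758.2692) * 100 = 25.98%


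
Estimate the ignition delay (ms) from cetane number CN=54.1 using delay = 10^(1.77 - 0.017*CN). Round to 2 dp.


delay = 10^(1.77 - 0.017*CN)
Exponent = 1.77 - 0.017*54.1 = 0.8503
delay = 10^0.8503 = 7.08 ms


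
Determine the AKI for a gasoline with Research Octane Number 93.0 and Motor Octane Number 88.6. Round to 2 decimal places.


AKI = (RON + MON) / 2
AKI = (93.0 + 88.6) / 2
AKI = 181.6 / 2 = 90.80


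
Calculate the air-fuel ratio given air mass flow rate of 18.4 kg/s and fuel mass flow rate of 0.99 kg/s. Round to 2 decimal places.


AFR = m_air / m_fuel
AFR = 18.4 / 0.99 = 18.59


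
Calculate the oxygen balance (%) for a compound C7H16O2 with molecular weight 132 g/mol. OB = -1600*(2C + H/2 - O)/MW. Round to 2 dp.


OB = -1600 * (2C + H/2 - O) / MW
Inner = 2*7 + 16/2 - 2 = 20.00
OB = -1600 * 20.00 / 132 = -242.42%


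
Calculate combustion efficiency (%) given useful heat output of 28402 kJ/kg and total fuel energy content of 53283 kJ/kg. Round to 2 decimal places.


Efficiency = (Q_useful / Q_fuel) * 100
Efficiency = (28402 / 53283) * 100
Efficiency = 0.5330 * 100 = 53.30%


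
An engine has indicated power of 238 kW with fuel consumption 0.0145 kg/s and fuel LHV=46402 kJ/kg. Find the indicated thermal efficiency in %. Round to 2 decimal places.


eta_ith = (IP / (mf * LHV)) * 100
Denominator = 0.0145 * 46402 = 672.8290 kW
eta_ith = (238 / 672.8290) * 100 = 35.37%


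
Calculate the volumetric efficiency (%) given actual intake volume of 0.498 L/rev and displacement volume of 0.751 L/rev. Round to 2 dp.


eta_v = (V_actual / V_disp) * 100
Ratio = 0.498 / 0.751 = 0.6631
eta_v = 0.6631 * 100 = 66.31%


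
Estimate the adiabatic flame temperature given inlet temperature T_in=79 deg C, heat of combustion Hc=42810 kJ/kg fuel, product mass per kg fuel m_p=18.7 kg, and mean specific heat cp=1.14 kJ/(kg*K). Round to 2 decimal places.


T_ad = T_in + Hc / (m_p * cp)
Denominator = 18.7 * 1.14 = 21.3180
Temperature rise = 42810 / 21.3180 = 2008.16 K
T_ad = 79 + 2008.16 = 2087.16 deg C


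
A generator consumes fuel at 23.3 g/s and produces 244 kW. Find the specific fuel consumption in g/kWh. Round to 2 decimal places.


SFC = (mf / BP) * 3600
Rate = 23.3 / 244 = 0.095492 g/(s*kW)
SFC = 0.095492 * 3600 = 343.77 g/kWh


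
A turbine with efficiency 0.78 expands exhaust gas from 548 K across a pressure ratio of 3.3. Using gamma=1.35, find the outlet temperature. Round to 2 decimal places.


T_out = T_in * (1 - eta * (1 - PR^(-(gamma-1)/gamma)))
Exponent = -(1.35-1)/1.35 = -0.25925926
PR^exp = 3.3^(-0.25925926) = 0.73378775
Factor = 1 - 0.78*(1 - 0.73378775) = 0.79235445
T_out = 548 * 0.79235445 = 434.21 K


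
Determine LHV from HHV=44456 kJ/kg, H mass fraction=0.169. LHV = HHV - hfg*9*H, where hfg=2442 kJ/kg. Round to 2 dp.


LHV = HHV - hfg * 9 * H
Water correction = 2442 * 9 * 0.169 = 3714.282 kJ/kg
LHV = 44456 - 3714.282 = 40741.72 kJ/kg


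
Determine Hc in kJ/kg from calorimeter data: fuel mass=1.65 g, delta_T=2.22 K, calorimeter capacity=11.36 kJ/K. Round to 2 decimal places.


Hc = C_cal * delta_T / m_fuel
Q_released = 11.36 * 2.22 = 25.2192 kJ
m_fuel = 1.65 g = 1.65/1000 kg = 0.001650 kg
Hc = 25.2192 / 0.001650 = 15284.36 kJ/kg


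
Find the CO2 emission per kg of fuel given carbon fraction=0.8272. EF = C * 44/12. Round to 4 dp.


EF = C_frac * (M_CO2 / M_C)
EF = 0.8272 * (44/12)
EF = 0.8272 * 3.666667 = 3.0331 kg_CO2/kg_fuel


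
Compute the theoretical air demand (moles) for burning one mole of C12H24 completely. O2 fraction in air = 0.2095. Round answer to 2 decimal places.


Balanced combustion: C12H24 + 18 O2 -> 12 CO2 + 12 H2O
O2 needed = C + H/4 = 12 + 24/4 = 18.00 moles
Air moles = O2 / 0.2095 = 18.00 / 0.2095 = 85.92 moles air


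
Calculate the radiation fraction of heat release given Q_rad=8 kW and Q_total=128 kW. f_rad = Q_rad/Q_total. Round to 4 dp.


f_rad = Q_rad / Q_total
f_rad = 8 / 128 = 0.0625


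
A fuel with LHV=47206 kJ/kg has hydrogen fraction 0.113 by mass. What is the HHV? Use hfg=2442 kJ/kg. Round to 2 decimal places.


HHV = LHV + hfg * 9 * H
Water addition = 2442 * 9 * 0.113 = 2483.514 kJ/kg
HHV = 47206 + 2483.514 = 49689.51 kJ/kg


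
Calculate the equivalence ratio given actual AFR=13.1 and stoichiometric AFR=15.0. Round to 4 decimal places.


phi = AFR_stoich / AFR_actual
phi = 15.0 / 13.1 = 1.1450


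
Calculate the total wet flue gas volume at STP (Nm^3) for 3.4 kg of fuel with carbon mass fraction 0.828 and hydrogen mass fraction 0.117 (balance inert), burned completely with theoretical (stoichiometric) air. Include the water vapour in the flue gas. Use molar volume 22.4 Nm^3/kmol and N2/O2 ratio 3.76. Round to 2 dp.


Per kg fuel: CO2 = (C/12 kmol)*22.4 = (0.828/12)*22.4 = 1.54560 Nm^3
Per kg fuel: H2O = (H/2 kmol)*22.4 = (0.117/2)*22.4 = 1.31040 Nm^3
O2 needed per kg fuel = C/12 + H/4 = 0.828/12 + 0.117/4 = 0.09825000 kmol
Per kg fuel: N2 = O2*3.76*22.4 = 0.09825000*3.76*22.4 = 8.27501 Nm^3
Total per kg = 1.54560 + 1.31040 + 8.27501 = 11.13101 Nm^3
Total = 11.13101 * 3.4 = 37.85 Nm^3


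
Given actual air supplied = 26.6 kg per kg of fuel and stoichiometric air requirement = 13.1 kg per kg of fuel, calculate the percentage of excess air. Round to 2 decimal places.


Excess air = actual - stoichiometric = 26.6 - 13.1 = 13.50 kg/kg fuel
Excess air % = (excess / stoich) * 100 = (13.50 / 13.1) * 100 = 103.05%


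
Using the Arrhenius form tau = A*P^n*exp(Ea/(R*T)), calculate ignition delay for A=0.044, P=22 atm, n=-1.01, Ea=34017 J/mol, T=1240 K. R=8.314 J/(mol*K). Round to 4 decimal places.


tau = A * P^n * exp(Ea/(R*T))
P^n = 22^(-1.01) = 0.04407102
Ea/(R*T) = 34017/(8.314*1240) = 3.299623
exp(Ea/(R*T)) = 27.102416
tau = 0.044 * 0.04407102 * 27.102416 = 0.0526 ms


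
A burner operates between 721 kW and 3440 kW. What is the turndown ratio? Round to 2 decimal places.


TDR = Q_max / Q_min
TDR = 3440 / 721 = 4.77


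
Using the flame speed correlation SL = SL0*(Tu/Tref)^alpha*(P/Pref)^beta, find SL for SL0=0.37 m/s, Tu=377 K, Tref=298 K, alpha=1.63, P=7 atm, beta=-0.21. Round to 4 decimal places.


SL = SL0 * (Tu/Tref)^alpha * (P/Pref)^beta
T ratio = 377/298 = 1.26510067
(T ratio)^alpha = 1.26510067^1.63 = 1.467114
(P/Pref)^beta = 7^(-0.21) = 0.664553
SL = 0.37 * 1.467114 * 0.664553 = 0.3607 m/s


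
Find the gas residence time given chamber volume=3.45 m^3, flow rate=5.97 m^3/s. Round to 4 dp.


tau = V / Q_flow
tau = 3.45 / 5.97 = 0.5779 s


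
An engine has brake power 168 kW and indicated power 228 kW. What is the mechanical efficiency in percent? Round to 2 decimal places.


eta_mech = (BP / IP) * 100
Ratio = 168 / 228 = 0.7368
eta_mech = 0.7368 * 100 = 73.68%


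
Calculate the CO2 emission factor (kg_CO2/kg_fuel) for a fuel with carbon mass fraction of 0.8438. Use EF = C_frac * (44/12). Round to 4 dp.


EF = C_frac * (M_CO2 / M_C)
EF = 0.8438 * (44/12)
EF = 0.8438 * 3.666667 = 3.0939 kg_CO2/kg_fuel


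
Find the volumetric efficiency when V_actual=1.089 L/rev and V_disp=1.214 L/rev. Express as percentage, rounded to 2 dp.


eta_v = (V_actual / V_disp) * 100
Ratio = 1.089 / 1.214 = 0.8970
eta_v = 0.8970 * 100 = 89.70%


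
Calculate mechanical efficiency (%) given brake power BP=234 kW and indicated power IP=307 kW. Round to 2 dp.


eta_mech = (BP / IP) * 100
Ratio = 234 / 307 = 0.7622
eta_mech = 0.7622 * 100 = 76.22%


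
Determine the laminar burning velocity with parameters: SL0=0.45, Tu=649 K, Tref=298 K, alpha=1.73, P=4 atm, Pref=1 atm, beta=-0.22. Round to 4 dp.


SL = SL0 * (Tu/Tref)^alpha * (P/Pref)^beta
T ratio = 649/298 = 2.17785235
(T ratio)^alpha = 2.17785235^1.73 = 3.844051
(P/Pref)^beta = 4^(-0.22) = 0.737135
SL = 0.45 * 3.844051 * 0.737135 = 1.2751 m/s


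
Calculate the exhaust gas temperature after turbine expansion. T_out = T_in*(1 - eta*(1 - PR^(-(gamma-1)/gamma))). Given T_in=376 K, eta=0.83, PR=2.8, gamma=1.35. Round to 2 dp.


T_out = T_in * (1 - eta * (1 - PR^(-(gamma-1)/gamma)))
Exponent = -(1.35-1)/1.35 = -0.25925926
PR^exp = 2.8^(-0.25925926) = 0.76572026
Factor = 1 - 0.83*(1 - 0.76572026) = 0.80554782
T_out = 376 * 0.80554782 = 302.89 K


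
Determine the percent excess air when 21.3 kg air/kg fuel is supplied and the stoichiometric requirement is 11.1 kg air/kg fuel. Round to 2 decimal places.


Excess air = actual - stoichiometric = 21.3 - 11.1 = 10.20 kg/kg fuel
Excess air % = (excess / stoich) * 100 = (10.20 / 11.1) * 100 = 91.89%


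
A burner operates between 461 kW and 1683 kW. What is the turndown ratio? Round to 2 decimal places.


TDR = Q_max / Q_min
TDR = 1683 / 461 = 3.65


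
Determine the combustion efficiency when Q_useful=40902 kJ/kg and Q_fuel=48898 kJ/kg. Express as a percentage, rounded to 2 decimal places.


Efficiency = (Q_useful / Q_fuel) * 100
Efficiency = (40902 / 48898) * 100
Efficiency = 0.8365 * 100 = 83.65%


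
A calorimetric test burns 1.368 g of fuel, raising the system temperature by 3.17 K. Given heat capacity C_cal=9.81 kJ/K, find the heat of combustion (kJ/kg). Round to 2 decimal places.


Hc = C_cal * delta_T / m_fuel
Q_released = 9.81 * 3.17 = 31.0977 kJ
m_fuel = 1.368 g = 1.368/1000 kg = 0.001368 kg
Hc = 31.0977 / 0.001368 = 22732.24 kJ/kg


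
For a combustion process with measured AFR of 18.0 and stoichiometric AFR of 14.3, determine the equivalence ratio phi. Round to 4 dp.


phi = AFR_stoich / AFR_actual
phi = 14.3 / 18.0 = 0.7944


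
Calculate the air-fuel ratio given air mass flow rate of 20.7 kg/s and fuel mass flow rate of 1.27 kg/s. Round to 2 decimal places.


AFR = m_air / m_fuel
AFR = 20.7 / 1.27 = 16.30


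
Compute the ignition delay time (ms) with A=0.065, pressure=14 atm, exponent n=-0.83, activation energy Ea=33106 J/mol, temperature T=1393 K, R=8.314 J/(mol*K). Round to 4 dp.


tau = A * P^n * exp(Ea/(R*T))
P^n = 14^(-0.83) = 0.11187002
Ea/(R*T) = 33106/(8.314*1393) = 2.858549
exp(Ea/(R*T)) = 17.436201
tau = 0.065 * 0.11187002 * 17.436201 = 0.1268 ms


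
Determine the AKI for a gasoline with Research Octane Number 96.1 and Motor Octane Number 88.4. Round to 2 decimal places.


AKI = (RON + MON) / 2
AKI = (96.1 + 88.4) / 2
AKI = 184.5 / 2 = 92.25


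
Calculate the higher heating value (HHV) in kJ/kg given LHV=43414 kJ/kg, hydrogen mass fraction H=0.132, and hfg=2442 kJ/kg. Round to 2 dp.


HHV = LHV + hfg * 9 * H
Water addition = 2442 * 9 * 0.132 = 2901.096 kJ/kg
HHV = 43414 + 2901.096 = 46315.10 kJ/kg


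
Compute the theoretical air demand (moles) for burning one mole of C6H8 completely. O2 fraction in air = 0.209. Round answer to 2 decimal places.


Balanced combustion: C6H8 + 8 O2 -> 6 CO2 + 4 H2O
O2 needed = C + H/4 = 6 + 8/4 = 8.00 moles
Air moles = O2 / 0.209 = 8.00 / 0.209 = 38.28 moles air


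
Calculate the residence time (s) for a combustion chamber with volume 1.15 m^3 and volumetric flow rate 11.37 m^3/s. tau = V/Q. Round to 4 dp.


tau = V / Q_flow
tau = 1.15 / 11.37 = 0.1011 s


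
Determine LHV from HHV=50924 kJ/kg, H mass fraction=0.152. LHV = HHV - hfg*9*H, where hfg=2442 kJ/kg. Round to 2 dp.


LHV = HHV - hfg * 9 * H
Water correction = 2442 * 9 * 0.152 = 3340.656 kJ/kg
LHV = 50924 - 3340.656 = 47583.34 kJ/kg


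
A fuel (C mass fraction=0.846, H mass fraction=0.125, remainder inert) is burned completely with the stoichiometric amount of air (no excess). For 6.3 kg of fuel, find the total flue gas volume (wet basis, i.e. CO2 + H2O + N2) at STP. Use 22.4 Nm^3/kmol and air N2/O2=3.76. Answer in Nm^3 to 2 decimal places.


Per kg fuel: CO2 = (C/12 kmol)*22.4 = (0.846/12)*22.4 = 1.57920 Nm^3
Per kg fuel: H2O = (H/2 kmol)*22.4 = (0.125/2)*22.4 = 1.40000 Nm^3
O2 needed per kg fuel = C/12 + H/4 = 0.846/12 + 0.125/4 = 0.10175000 kmol
Per kg fuel: N2 = O2*3.76*22.4 = 0.10175000*3.76*22.4 = 8.56979 Nm^3
Total per kg = 1.57920 + 1.40000 + 8.56979 = 11.54899 Nm^3
Total = 11.54899 * 6.3 = 72.76 Nm^3


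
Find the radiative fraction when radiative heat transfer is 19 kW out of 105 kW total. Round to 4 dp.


f_rad = Q_rad / Q_total
f_rad = 19 / 105 = 0.1810


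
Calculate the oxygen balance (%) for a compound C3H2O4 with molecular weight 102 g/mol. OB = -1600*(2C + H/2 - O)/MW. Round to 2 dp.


OB = -1600 * (2C + H/2 - O) / MW
Inner = 2*3 + 2/2 - 4 = 3.00
OB = -1600 * 3.00 / 102 = -47.06%


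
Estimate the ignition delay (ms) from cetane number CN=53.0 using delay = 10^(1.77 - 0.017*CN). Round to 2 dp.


delay = 10^(1.77 - 0.017*CN)
Exponent = 1.77 - 0.017*53.0 = 0.8690
delay = 10^0.8690 = 7.40 ms


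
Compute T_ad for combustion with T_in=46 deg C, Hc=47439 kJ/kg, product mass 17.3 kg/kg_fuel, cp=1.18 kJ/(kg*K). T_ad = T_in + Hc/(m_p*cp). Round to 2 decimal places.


T_ad = T_in + Hc / (m_p * cp)
Denominator = 17.3 * 1.18 = 20.4140
Temperature rise = 47439 / 20.4140 = 2323.85 K
T_ad = 46 + 2323.85 = 2369.85 deg C


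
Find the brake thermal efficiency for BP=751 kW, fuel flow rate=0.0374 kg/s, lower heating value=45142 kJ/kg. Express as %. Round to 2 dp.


eta_BTE = (BP / (mf * LHV)) * 100
Denominator = 0.0374 * 45142 = 1688.3108 kW
eta_BTE = (751 / 1688.3108) * 100 = 44.48%


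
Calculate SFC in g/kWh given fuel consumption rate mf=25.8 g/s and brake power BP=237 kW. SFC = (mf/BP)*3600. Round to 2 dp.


SFC = (mf / BP) * 3600
Rate = 25.8 / 237 = 0.108861 g/(s*kW)
SFC = 0.108861 * 3600 = 391.90 g/kWh


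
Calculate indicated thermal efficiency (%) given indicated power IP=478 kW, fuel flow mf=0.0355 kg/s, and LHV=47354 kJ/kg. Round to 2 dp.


eta_ith = (IP / (mf * LHV)) * 100
Denominator = 0.0355 * 47354 = 1681.0670 kW
eta_ith = (478 / 1681.0670) * 100 = 28.43%


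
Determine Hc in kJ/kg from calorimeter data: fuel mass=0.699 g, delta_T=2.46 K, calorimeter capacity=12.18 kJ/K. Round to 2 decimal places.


Hc = C_cal * delta_T / m_fuel
Q_released = 12.18 * 2.46 = 29.9628 kJ
m_fuel = 0.699 g = 0.699/1000 kg = 0.000699 kg
Hc = 29.9628 / 0.000699 = 42865.24 kJ/kg


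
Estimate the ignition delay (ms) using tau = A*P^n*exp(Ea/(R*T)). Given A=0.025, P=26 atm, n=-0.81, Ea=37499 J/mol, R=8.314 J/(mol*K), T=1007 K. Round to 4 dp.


tau = A * P^n * exp(Ea/(R*T))
P^n = 26^(-0.81) = 0.07142851
Ea/(R*T) = 37499/(8.314*1007) = 4.478991
exp(Ea/(R*T)) = 88.145694
tau = 0.025 * 0.07142851 * 88.145694 = 0.1574 ms


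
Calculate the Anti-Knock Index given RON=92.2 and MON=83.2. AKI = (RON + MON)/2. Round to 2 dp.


AKI = (RON + MON) / 2
AKI = (92.2 + 83.2) / 2
AKI = 175.4 / 2 = 87.70


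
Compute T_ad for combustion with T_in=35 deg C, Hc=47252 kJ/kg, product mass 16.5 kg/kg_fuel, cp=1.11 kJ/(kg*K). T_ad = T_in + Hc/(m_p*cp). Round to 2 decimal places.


T_ad = T_in + Hc / (m_p * cp)
Denominator = 16.5 * 1.11 = 18.3150
Temperature rise = 47252 / 18.3150 = 2579.96 K
T_ad = 35 + 2579.96 = 2614.96 deg C


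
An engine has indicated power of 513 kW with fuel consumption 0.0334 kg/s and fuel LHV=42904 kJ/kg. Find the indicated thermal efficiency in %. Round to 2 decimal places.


eta_ith = (IP / (mf * LHV)) * 100
Denominator = 0.0334 * 42904 = 1432.9936 kW
eta_ith = (513 / 1432.9936) * 100 = 35.80%


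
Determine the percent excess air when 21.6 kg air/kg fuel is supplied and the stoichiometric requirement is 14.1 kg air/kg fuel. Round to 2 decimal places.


Excess air = actual - stoichiometric = 21.6 - 14.1 = 7.50 kg/kg fuel
Excess air % = (excess / stoich) * 100 = (7.50 / 14.1) * 100 = 53.19%


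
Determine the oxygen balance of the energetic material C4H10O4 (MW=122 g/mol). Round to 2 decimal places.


OB = -1600 * (2C + H/2 - O) / MW
Inner = 2*4 + 10/2 - 4 = 9.00
OB = -1600 * 9.00 / 122 = -118.03%


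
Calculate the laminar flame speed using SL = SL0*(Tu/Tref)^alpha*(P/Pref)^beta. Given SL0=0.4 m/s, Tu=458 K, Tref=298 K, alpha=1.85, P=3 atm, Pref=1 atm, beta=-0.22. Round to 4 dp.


SL = SL0 * (Tu/Tref)^alpha * (P/Pref)^beta
T ratio = 458/298 = 1.53691275
(T ratio)^alpha = 1.53691275^1.85 = 2.214629
(P/Pref)^beta = 3^(-0.22) = 0.785296
SL = 0.4 * 2.214629 * 0.785296 = 0.6957 m/s


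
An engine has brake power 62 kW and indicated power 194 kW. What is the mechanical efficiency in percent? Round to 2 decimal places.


eta_mech = (BP / IP) * 100
Ratio = 62 / 194 = 0.3196
eta_mech = 0.3196 * 100 = 31.96%


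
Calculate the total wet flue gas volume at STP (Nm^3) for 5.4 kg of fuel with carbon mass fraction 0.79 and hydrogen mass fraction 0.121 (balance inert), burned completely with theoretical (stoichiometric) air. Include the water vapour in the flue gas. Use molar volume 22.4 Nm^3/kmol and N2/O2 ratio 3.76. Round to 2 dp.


Per kg fuel: CO2 = (C/12 kmol)*22.4 = (0.79/12)*22.4 = 1.47467 Nm^3
Per kg fuel: H2O = (H/2 kmol)*22.4 = (0.121/2)*22.4 = 1.35520 Nm^3
O2 needed per kg fuel = C/12 + H/4 = 0.79/12 + 0.121/4 = 0.09608333 kmol
Per kg fuel: N2 = O2*3.76*22.4 = 0.09608333*3.76*22.4 = 8.09252 Nm^3
Total per kg = 1.47467 + 1.35520 + 8.09252 = 10.92239 Nm^3
Total = 10.92239 * 5.4 = 58.98 Nm^3


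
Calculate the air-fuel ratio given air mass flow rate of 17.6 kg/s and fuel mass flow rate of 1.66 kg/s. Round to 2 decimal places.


AFR = m_air / m_fuel
AFR = 17.6 / 1.66 = 10.60


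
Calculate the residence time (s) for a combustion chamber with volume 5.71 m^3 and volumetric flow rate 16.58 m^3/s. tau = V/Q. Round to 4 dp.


tau = V / Q_flow
tau = 5.71 / 16.58 = 0.3444 s


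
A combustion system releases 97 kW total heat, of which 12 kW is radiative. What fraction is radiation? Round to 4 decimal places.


f_rad = Q_rad / Q_total
f_rad = 12 / 97 = 0.1237


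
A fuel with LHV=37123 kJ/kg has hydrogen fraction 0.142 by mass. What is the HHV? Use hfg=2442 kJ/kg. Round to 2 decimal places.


HHV = LHV + hfg * 9 * H
Water addition = 2442 * 9 * 0.142 = 3120.876 kJ/kg
HHV = 37123 + 3120.876 = 40243.88 kJ/kg


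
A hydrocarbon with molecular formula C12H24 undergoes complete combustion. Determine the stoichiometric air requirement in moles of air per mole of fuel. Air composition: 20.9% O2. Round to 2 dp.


Balanced combustion: C12H24 + 18 O2 -> 12 CO2 + 12 H2O
O2 needed = C + H/4 = 12 + 24/4 = 18.00 moles
Air moles = O2 / 0.209 = 18.00 / 0.209 = 86.12 moles air


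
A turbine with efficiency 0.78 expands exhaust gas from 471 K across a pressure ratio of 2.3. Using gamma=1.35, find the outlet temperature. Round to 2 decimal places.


T_out = T_in * (1 - eta * (1 - PR^(-(gamma-1)/gamma)))
Exponent = -(1.35-1)/1.35 = -0.25925926
PR^exp = 2.3^(-0.25925926) = 0.80578413
Factor = 1 - 0.78*(1 - 0.80578413) = 0.84851162
T_out = 471 * 0.84851162 = 399.65 K


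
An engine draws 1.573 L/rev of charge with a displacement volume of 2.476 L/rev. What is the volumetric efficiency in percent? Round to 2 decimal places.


eta_v = (V_actual / V_disp) * 100
Ratio = 1.573 / 2.476 = 0.6353
eta_v = 0.6353 * 100 = 63.53%


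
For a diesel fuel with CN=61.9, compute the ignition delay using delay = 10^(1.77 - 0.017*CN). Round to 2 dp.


delay = 10^(1.77 - 0.017*CN)
Exponent = 1.77 - 0.017*61.9 = 0.7177
delay = 10^0.7177 = 5.22 ms


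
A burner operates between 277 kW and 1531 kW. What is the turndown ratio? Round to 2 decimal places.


TDR = Q_max / Q_min
TDR = 1531 / 277 = 5.53


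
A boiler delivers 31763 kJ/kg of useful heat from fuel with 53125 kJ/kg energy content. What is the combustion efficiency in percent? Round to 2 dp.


Efficiency = (Q_useful / Q_fuel) * 100
Efficiency = (31763 / 53125) * 100
Efficiency = 0.5979 * 100 = 59.79%


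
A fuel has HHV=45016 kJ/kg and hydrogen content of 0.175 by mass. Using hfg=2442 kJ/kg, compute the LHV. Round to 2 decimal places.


LHV = HHV - hfg * 9 * H
Water correction = 2442 * 9 * 0.175 = 3846.150 kJ/kg
LHV = 45016 - 3846.150 = 41169.85 kJ/kg


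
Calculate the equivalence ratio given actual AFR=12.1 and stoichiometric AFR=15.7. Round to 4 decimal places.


phi = AFR_stoich / AFR_actual
phi = 15.7 / 12.1 = 1.2975


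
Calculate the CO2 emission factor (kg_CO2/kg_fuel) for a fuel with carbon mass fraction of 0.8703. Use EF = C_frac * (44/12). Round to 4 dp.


EF = C_frac * (M_CO2 / M_C)
EF = 0.8703 * (44/12)
EF = 0.8703 * 3.666667 = 3.1911 kg_CO2/kg_fuel


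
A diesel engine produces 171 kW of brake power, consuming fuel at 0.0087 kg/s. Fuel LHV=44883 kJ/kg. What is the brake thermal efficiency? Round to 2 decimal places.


eta_BTE = (BP / (mf * LHV)) * 100
Denominator = 0.0087 * 44883 = 390.4821 kW
eta_BTE = (171 / 390.4821) * 100 = 43.79%


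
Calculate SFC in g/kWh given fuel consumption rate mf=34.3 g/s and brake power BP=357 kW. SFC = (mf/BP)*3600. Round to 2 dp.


SFC = (mf / BP) * 3600
Rate = 34.3 / 357 = 0.096078 g/(s*kW)
SFC = 0.096078 * 3600 = 345.88 g/kWh


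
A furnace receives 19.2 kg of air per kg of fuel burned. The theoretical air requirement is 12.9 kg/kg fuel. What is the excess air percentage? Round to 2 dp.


Excess air = actual - stoichiometric = 19.2 - 12.9 = 6.30 kg/kg fuel
Excess air % = (excess / stoich) * 100 = (6.30 / 12.9) * 100 = 48.84%


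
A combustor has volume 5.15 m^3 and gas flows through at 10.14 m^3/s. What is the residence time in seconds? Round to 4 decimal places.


tau = V / Q_flow
tau = 5.15 / 10.14 = 0.5079 s


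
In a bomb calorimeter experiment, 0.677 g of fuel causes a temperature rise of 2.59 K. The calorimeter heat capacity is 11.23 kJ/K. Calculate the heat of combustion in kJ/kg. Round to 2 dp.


Hc = C_cal * delta_T / m_fuel
Q_released = 11.23 * 2.59 = 29.0857 kJ
m_fuel = 0.677 g = 0.677/1000 kg = 0.000677 kg
Hc = 29.0857 / 0.000677 = 42962.63 kJ/kg


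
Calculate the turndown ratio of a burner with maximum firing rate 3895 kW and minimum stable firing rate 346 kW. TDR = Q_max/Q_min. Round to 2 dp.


TDR = Q_max / Q_min
TDR = 3895 / 346 = 11.26


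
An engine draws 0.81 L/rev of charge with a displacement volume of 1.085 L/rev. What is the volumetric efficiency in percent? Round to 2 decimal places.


eta_v = (V_actual / V_disp) * 100
Ratio = 0.81 / 1.085 = 0.7465
eta_v = 0.7465 * 100 = 74.65%


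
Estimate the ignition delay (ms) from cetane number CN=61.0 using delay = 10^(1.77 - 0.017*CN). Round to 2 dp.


delay = 10^(1.77 - 0.017*CN)
Exponent = 1.77 - 0.017*61.0 = 0.7330
delay = 10^0.7330 = 5.41 ms


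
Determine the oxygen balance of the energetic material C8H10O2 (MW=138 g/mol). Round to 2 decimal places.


OB = -1600 * (2C + H/2 - O) / MW
Inner = 2*8 + 10/2 - 2 = 19.00
OB = -1600 * 19.00 / 138 = -220.29%


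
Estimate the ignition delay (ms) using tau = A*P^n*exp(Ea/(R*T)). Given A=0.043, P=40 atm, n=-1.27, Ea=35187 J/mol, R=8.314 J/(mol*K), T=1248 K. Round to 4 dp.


tau = A * P^n * exp(Ea/(R*T))
P^n = 40^(-1.27) = 0.00923387
Ea/(R*T) = 35187/(8.314*1248) = 3.391233
exp(Ea/(R*T)) = 29.702554
tau = 0.043 * 0.00923387 * 29.702554 = 0.0118 ms


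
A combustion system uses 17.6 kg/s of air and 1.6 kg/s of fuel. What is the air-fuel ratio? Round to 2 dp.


AFR = m_air / m_fuel
AFR = 17.6 / 1.6 = 11.00
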